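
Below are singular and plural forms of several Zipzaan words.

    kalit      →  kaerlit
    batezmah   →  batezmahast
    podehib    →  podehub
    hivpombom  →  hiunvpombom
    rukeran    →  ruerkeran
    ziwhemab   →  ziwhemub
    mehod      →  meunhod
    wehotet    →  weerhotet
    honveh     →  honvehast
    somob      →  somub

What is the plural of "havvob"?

havvub

wehotet and honveh both have last vowel 'e' yet inflect differently (weerhotet, honvehast), so the last vowel is not what conditions the rule; the final letter is.
"havvob" ends in -b. The stems ending in -b (somob → somub, ziwhemab → ziwhemub, podehib → podehub) change the last vowel to 'u'.
So havvob → havvub.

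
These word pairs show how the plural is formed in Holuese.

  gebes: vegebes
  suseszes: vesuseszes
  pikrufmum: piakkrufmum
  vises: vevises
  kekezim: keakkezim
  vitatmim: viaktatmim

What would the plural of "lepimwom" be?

leakpimwom

vitatmim and vises both begin with v- yet inflect differently (viaktatmim, vevises), so the first letter is not what conditions the rule; the final letter is.
"lepimwom" ends in -m. The stems ending in -m (pikrufmum → piakkrufmum, kekezim → keakkezim, vitatmim → viaktatmim) insert -ak- after the first vowel.
The other pattern: stems ending in -s add the prefix ve-.
So lepimwom → leakpimwom.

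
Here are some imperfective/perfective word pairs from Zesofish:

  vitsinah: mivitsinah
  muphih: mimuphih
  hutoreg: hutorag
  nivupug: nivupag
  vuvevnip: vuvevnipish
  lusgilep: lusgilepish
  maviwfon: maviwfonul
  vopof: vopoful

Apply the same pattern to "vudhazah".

mivudhazah

"vudhazah" ends in -h. The stems ending in -h (vitsinah → mivitsinah, muphih → mimuphih) add the prefix mi-.
The other patterns: stems ending in -g change the last vowel to 'a'; stems ending in -p add -ish; stems ending in -f or -n add -ul.
So vudhazah → mivudhazah.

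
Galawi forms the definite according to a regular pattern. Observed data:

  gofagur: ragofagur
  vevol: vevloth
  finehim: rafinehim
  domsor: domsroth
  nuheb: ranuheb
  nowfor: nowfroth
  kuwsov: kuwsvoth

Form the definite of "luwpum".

raluwpum

domsor and gofagur both end in -r yet inflect differently (domsroth, ragofagur), so the final letter is not what conditions the rule; the last vowel is.
"luwpum" has last vowel 'u'. The one such stem in the data (gofagur → ragofagur) adds the prefix ra-, so the same rule applies.
The other pattern: stems whose last vowel is 'o' delete the last vowel and add -oth.
So luwpum → raluwpum.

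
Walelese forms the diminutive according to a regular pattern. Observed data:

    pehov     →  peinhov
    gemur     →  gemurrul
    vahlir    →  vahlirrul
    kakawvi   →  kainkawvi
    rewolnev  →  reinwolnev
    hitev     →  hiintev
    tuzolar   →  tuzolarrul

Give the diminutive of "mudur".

mudurrul

"mudur" ends in -r. The stems ending in -r (tuzolar → tuzolarrul, gemur → gemurrul, vahlir → vahlirrul) double the final consonant and add -ul.
The other pattern: stems ending in -i or -v insert -in- after the first vowel.
So mudur → mudurrul.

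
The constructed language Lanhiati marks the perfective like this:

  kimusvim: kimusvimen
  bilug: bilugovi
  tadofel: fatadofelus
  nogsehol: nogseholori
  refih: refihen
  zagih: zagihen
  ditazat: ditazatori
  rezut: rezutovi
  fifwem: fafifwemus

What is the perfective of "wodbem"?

fawodbemus

nogsehol and tadofel both end in -l yet inflect differently (nogseholori, fatadofelus), so the final letter is not what conditions the rule; the last vowel is.
"wodbem" has last vowel 'e'. The stems whose last vowel is 'e' (tadofel → fatadofelus, fifwem → fafifwemus) add fa- … -us around the stem.
The other patterns: stems whose last vowel is 'a' or 'o' add -ori; stems whose last vowel is 'i' add -en; stems whose last vowel is 'u' add -ovi.
So wodbem → fawodbemus.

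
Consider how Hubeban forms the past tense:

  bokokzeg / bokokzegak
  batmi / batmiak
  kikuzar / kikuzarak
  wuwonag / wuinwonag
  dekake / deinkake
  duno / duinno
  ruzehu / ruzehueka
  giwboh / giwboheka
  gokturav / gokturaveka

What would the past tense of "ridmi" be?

ridmieka

"ridmi" begins with r-. The one such stem in the data (ruzehu → ruzehueka) adds -eka, so the same rule applies.
The other patterns: stems beginning with b- or k- add -ak; stems beginning with d- or w- insert -in- after the first vowel.
So ridmi → ridmieka.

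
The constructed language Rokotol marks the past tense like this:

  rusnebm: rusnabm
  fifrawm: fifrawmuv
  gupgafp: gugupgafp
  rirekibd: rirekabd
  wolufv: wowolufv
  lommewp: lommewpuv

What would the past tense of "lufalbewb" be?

fifrawm and rusnebm both end in -m yet inflect differently (fifrawmuv, rusnabm), so the final letter is not what conditions the rule; the second-to-last letter is.
"lufalbewb" has second-to-last letter 'w'. The stems whose second-to-last letter is 'w' (fifrawm → fifrawmuv, lommewp → lommewpuv) add -uv.
So lufalbewb → lufalbewbuv.

lufalbewbuv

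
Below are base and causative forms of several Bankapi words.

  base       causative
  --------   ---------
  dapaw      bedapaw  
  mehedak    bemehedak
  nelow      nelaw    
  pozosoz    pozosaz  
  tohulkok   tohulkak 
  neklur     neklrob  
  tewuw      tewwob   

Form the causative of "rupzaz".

"rupzaz" has last vowel 'a'. The stems whose last vowel is 'a' (dapaw → bedapaw, mehedak → bemehedak) add the prefix be-.
The other patterns: stems whose last vowel is 'o' change the last vowel to 'a'; stems whose last vowel is 'u' delete the last vowel and add -ob.
So rupzaz → berupzaz.

berupzaz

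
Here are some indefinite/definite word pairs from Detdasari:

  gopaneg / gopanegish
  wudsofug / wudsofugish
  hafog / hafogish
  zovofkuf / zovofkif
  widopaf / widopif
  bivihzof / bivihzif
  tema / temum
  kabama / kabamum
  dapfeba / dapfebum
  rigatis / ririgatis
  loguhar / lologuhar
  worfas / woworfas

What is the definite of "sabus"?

sasabus

wudsofug and zovofkuf both have last vowel 'u' yet inflect differently (wudsofugish, zovofkif), so the last vowel is not what conditions the rule; the final letter is.
"sabus" ends in -s. The stems ending in -s (rigatis → ririgatis, worfas → woworfas) repeat the first consonant+vowel as a prefix.
So sabus → sasabus.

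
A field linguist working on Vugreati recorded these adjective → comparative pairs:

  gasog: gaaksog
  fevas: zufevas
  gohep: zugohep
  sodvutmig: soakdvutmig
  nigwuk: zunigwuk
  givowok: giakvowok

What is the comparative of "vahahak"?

"vahahak" has last vowel 'a'. The one such stem in the data (fevas → zufevas) adds the prefix zu-, so the same rule applies.
The other pattern: stems whose last vowel is 'i' or 'o' insert -ak- after the first vowel.
So vahahak → zuvahahak.

zuvahahak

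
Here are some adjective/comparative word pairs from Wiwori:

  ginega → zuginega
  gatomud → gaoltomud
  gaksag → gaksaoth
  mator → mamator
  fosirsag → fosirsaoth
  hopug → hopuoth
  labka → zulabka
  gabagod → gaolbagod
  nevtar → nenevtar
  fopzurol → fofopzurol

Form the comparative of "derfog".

"derfog" ends in -g. The stems ending in -g (gaksag → gaksaoth, fosirsag → fosirsaoth, hopug → hopuoth) drop the final letter and add -oth.
So derfog → derfooth.

derfooth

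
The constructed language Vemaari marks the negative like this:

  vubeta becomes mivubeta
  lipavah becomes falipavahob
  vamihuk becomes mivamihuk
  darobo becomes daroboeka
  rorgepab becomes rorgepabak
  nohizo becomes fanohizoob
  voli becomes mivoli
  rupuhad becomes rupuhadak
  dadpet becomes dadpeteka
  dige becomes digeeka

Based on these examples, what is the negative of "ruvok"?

ruvokak

"ruvok" begins with r-. The stems beginning with r- (rorgepab → rorgepabak, rupuhad → rupuhadak) add -ak.
The other patterns: stems beginning with d- add -eka; stems beginning with v- add the prefix mi-; stems beginning with l- or n- add fa- … -ob around the stem.
So ruvok → ruvokak.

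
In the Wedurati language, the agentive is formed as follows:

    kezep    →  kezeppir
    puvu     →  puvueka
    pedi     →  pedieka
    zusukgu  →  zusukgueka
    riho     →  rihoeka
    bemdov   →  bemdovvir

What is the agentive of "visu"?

bemdov and riho both have last vowel 'o' yet inflect differently (bemdovvir, rihoeka), so the last vowel is not what conditions the rule; whether the stem ends in a vowel or a consonant is.
"visu" ends in a vowel. The stems ending in a vowel (zusukgu → zusukgueka, riho → rihoeka, puvu → puvueka) add -eka.
The other pattern: stems ending in a consonant double the final consonant and add -ir.
So visu → visueka.

visueka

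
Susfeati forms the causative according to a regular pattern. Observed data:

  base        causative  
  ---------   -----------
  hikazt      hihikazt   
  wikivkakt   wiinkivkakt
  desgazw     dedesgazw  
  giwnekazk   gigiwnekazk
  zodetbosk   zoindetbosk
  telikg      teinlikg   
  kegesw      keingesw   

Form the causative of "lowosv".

loinwosv

giwnekazk and zodetbosk both end in -k yet inflect differently (gigiwnekazk, zoindetbosk), so the final letter is not what conditions the rule; the second-to-last letter is.
"lowosv" has second-to-last letter 's'. The stems whose second-to-last letter is 's' (zodetbosk → zoindetbosk, kegesw → keingesw) insert -in- after the first vowel.
So lowosv → loinwosv.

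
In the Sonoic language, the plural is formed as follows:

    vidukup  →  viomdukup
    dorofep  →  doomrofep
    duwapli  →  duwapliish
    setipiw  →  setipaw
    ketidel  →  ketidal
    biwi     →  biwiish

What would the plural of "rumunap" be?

dorofep and ketidel both have last vowel 'e' yet inflect differently (doomrofep, ketidal), so the last vowel is not what conditions the rule; the final letter is.
"rumunap" ends in -p. The stems ending in -p (dorofep → doomrofep, vidukup → viomdukup) insert -om- after the first vowel.
The other patterns: stems ending in -i add -ish; stems ending in -l or -w change the last vowel to 'a'.
So rumunap → ruommunap.

ruommunap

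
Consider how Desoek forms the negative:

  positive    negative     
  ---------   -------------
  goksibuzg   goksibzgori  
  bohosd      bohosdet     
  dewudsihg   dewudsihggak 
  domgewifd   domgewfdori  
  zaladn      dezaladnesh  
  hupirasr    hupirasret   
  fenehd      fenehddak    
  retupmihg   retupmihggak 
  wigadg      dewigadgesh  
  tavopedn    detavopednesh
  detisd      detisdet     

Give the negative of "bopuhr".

wigadg and retupmihg both end in -g yet inflect differently (dewigadgesh, retupmihggak), so the final letter is not what conditions the rule; the second-to-last letter is.
"bopuhr" has second-to-last letter 'h'. The stems whose second-to-last letter is 'h' (retupmihg → retupmihggak, fenehd → fenehddak, dewudsihg → dewudsihggak) double the final consonant and add -ak.
The other patterns: stems whose second-to-last letter is 'd' add de- … -esh around the stem; stems whose second-to-last letter is 's' add -et; stems whose second-to-last letter is 'f' or 'z' delete the last vowel and add -ori.
So bopuhr → bopuhrrak.

bopuhrrak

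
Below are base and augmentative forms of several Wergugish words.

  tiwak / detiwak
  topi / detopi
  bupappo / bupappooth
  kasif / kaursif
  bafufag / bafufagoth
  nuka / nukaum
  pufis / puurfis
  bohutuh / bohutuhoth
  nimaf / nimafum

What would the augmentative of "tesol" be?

detesol

kasif and nimaf both end in -f yet inflect differently (kaursif, nimafum), so the final letter is not what conditions the rule; the first letter is.
"tesol" begins with t-. The stems beginning with t- (topi → detopi, tiwak → detiwak) add the prefix de-.
So tesol → detesol.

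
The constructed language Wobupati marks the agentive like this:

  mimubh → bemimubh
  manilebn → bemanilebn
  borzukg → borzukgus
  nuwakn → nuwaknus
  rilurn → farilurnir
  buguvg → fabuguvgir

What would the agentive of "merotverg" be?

"merotverg" has second-to-last letter 'r'. The one such stem in the data (rilurn → farilurnir) adds fa- … -ir around the stem, so the same rule applies.
So merotverg → famerotvergir.

famerotvergir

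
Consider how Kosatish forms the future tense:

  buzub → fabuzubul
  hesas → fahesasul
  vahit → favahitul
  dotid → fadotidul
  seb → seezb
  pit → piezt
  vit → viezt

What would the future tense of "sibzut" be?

pit and vahit both end in -t yet inflect differently (piezt, favahitul), so the final letter is not what conditions the rule; the number of vowels is.
"sibzut" has 2 vowels. The stems with 2 vowels (vahit → favahitul, dotid → fadotidul, hesas → fahesasul) add fa- … -ul around the stem.
So sibzut → fasibzutul.

fasibzutul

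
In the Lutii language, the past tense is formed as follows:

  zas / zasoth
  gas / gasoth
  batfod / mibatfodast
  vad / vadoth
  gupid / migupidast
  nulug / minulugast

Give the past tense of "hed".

hedoth

"hed" has 1 vowel. The stems with 1 vowel (gas → gasoth, vad → vadoth, zas → zasoth) add -oth.
So hed → hedoth.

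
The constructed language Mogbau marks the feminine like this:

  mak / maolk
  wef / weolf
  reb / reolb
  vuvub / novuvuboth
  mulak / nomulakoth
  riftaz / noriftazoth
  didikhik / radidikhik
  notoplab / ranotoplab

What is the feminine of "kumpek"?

"kumpek" has 2 vowels. The stems with 2 vowels (vuvub → novuvuboth, mulak → nomulakoth, riftaz → noriftazoth) add no- … -oth around the stem.
The other patterns: stems with 1 vowel insert -ol- after the first vowel; stems with 3 vowels add the prefix ra-.
So kumpek → nokumpekoth.

nokumpekoth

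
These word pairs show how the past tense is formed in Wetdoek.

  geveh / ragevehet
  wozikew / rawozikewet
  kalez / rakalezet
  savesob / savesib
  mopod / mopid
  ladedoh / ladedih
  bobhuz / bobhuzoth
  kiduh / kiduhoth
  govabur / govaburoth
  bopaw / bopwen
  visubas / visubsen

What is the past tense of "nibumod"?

geveh and ladedoh both end in -h yet inflect differently (ragevehet, ladedih), so the final letter is not what conditions the rule; the last vowel is.
"nibumod" has last vowel 'o'. The stems whose last vowel is 'o' (savesob → savesib, mopod → mopid, ladedoh → ladedih) change the last vowel to 'i'.
The other patterns: stems whose last vowel is 'e' add ra- … -et around the stem; stems whose last vowel is 'u' add -oth; stems whose last vowel is 'a' delete the last vowel and add -en.
So nibumod → nibumid.

nibumid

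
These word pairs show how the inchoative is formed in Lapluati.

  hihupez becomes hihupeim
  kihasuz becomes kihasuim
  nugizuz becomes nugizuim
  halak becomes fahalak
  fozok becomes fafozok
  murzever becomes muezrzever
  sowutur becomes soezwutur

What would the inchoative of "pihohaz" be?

"pihohaz" ends in -z. The stems ending in -z (hihupez → hihupeim, kihasuz → kihasuim, nugizuz → nugizuim) drop the final letter and add -im.
The other patterns: stems ending in -k add the prefix fa-; stems ending in -r insert -ez- after the first vowel.
So pihohaz → pihohaim.

pihohaim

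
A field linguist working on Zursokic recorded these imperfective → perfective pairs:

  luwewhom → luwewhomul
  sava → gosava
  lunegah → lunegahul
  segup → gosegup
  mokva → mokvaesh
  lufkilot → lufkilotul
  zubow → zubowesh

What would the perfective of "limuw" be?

"limuw" begins with l-. The stems beginning with l- (lunegah → lunegahul, lufkilot → lufkilotul, luwewhom → luwewhomul) add -ul.
The other patterns: stems beginning with s- add the prefix go-; stems beginning with m- or z- add -esh.
So limuw → limuwul.

limuwul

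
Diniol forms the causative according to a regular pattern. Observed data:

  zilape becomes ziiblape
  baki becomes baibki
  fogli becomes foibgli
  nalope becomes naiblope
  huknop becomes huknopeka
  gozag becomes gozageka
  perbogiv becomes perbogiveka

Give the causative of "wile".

baki and perbogiv both have last vowel 'i' yet inflect differently (baibki, perbogiveka), so the last vowel is not what conditions the rule; whether the stem ends in a vowel or a consonant is.
"wile" ends in a vowel. The stems ending in a vowel (zilape → ziiblape, baki → baibki, fogli → foibgli) insert -ib- after the first vowel.
The other pattern: stems ending in a consonant add -eka.
So wile → wiible.

wiible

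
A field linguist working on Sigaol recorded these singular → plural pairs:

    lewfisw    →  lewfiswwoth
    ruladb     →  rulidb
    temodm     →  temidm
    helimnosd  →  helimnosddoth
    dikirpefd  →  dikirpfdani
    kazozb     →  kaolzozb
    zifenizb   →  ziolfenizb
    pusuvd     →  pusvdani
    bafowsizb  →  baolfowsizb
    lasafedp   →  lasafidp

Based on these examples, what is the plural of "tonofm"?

tonfmani

kazozb and ruladb both end in -b yet inflect differently (kaolzozb, rulidb), so the final letter is not what conditions the rule; the second-to-last letter is.
"tonofm" has second-to-last letter 'f'. The one such stem in the data (dikirpefd → dikirpfdani) deletes the last vowel and adds -ani (as does pusuvd), so the same rule applies.
So tonofm → tonfmani.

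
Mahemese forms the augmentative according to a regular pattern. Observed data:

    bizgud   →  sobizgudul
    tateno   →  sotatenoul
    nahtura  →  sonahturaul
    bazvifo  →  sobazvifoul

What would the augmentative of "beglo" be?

sobegloul

Every pair shown (bizgud → sobizgudul, tateno → sotatenoul, nahtura → sonahturaul, …) follows the same rule: add so- … -ul around the stem.
So beglo → sobegloul.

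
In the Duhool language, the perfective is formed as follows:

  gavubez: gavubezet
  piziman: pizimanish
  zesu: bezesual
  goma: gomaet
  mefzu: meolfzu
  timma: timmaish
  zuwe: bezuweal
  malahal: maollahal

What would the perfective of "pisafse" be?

mefzu and zesu both end in -u yet inflect differently (meolfzu, bezesual), so the final letter is not what conditions the rule; the first letter is.
"pisafse" begins with p-. The one such stem in the data (piziman → pizimanish) adds -ish, so the same rule applies.
So pisafse → pisafseish.

pisafseish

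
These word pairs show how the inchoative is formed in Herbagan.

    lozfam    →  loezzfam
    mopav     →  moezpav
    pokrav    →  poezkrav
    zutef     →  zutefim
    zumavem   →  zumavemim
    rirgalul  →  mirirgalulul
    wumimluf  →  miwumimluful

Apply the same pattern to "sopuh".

lozfam and zumavem both end in -m yet inflect differently (loezzfam, zumavemim), so the final letter is not what conditions the rule; the last vowel is.
"sopuh" has last vowel 'u'. The stems whose last vowel is 'u' (rirgalul → mirirgalulul, wumimluf → miwumimluful) add mi- … -ul around the stem.
The other patterns: stems whose last vowel is 'a' insert -ez- after the first vowel; stems whose last vowel is 'e' add -im.
So sopuh → misopuhul.

misopuhul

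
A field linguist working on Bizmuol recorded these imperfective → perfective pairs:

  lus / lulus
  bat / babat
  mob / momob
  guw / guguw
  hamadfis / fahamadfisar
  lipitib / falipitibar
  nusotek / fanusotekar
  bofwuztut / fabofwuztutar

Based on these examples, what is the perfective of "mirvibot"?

lus and hamadfis both end in -s yet inflect differently (lulus, fahamadfisar), so the final letter is not what conditions the rule; the number of vowels is.
"mirvibot" has 3 vowels. The stems with 3 vowels (hamadfis → fahamadfisar, lipitib → falipitibar, nusotek → fanusotekar) add fa- … -ar around the stem.
So mirvibot → famirvibotar.

famirvibotar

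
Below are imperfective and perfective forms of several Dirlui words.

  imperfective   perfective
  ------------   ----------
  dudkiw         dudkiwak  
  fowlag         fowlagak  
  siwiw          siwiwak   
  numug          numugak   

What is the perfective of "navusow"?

navusowak

Every pair shown (dudkiw → dudkiwak, fowlag → fowlagak, siwiw → siwiwak, …) follows the same rule: add -ak.
So navusow → navusowak.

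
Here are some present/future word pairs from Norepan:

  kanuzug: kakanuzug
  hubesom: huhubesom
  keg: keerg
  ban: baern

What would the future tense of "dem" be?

deerm

kanuzug and keg both end in -g yet inflect differently (kakanuzug, keerg), so the final letter is not what conditions the rule; the number of vowels is.
"dem" has 1 vowel. The stems with 1 vowel (keg → keerg, ban → baern) insert -er- after the first vowel.
The other pattern: stems with 3 vowels repeat the first consonant+vowel as a prefix.
So dem → deerm.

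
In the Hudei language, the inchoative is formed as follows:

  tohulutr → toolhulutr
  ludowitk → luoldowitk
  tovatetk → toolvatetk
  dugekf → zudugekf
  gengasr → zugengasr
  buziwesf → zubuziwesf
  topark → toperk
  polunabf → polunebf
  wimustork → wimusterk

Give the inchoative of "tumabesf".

zutumabesf

tohulutr and gengasr both end in -r yet inflect differently (toolhulutr, zugengasr), so the final letter is not what conditions the rule; the second-to-last letter is.
"tumabesf" has second-to-last letter 's'. The stems whose second-to-last letter is 's' (gengasr → zugengasr, buziwesf → zubuziwesf) add the prefix zu-.
The other patterns: stems whose second-to-last letter is 't' insert -ol- after the first vowel; stems whose second-to-last letter is 'b' or 'r' change the last vowel to 'e'.
So tumabesf → zutumabesf.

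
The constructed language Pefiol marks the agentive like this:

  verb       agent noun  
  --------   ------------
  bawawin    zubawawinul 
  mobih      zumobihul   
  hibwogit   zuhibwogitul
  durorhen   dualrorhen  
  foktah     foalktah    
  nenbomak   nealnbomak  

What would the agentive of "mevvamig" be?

"mevvamig" has last vowel 'i'. The stems whose last vowel is 'i' (bawawin → zubawawinul, hibwogit → zuhibwogitul, mobih → zumobihul) add zu- … -ul around the stem.
So mevvamig → zumevvamigul.

zumevvamigul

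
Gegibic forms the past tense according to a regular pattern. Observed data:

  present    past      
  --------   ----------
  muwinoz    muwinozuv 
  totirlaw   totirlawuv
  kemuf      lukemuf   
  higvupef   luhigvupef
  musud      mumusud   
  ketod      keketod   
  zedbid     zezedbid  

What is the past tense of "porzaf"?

kemuf and musud both have last vowel 'u' yet inflect differently (lukemuf, mumusud), so the last vowel is not what conditions the rule; the final letter is.
"porzaf" ends in -f. The stems ending in -f (kemuf → lukemuf, higvupef → luhigvupef) add the prefix lu-.
So porzaf → luporzaf.

luporzaf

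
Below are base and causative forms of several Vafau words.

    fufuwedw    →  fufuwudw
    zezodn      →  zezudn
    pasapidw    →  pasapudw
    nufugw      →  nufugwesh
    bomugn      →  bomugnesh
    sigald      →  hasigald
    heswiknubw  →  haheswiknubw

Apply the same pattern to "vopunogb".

fufuwedw and nufugw both end in -w yet inflect differently (fufuwudw, nufugwesh), so the final letter is not what conditions the rule; the second-to-last letter is.
"vopunogb" has second-to-last letter 'g'. The stems whose second-to-last letter is 'g' (nufugw → nufugwesh, bomugn → bomugnesh) add -esh.
The other patterns: stems whose second-to-last letter is 'd' change the last vowel to 'u'; stems whose second-to-last letter is 'b' or 'l' add the prefix ha-.
So vopunogb → vopunogbesh.

vopunogbesh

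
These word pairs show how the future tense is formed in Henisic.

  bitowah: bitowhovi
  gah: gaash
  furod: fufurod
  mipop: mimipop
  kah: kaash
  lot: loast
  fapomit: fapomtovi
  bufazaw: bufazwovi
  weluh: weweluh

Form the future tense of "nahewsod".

"nahewsod" has 3 vowels. The stems with 3 vowels (bufazaw → bufazwovi, bitowah → bitowhovi, fapomit → fapomtovi) delete the last vowel and add -ovi.
So nahewsod → nahewsdovi.

nahewsdovi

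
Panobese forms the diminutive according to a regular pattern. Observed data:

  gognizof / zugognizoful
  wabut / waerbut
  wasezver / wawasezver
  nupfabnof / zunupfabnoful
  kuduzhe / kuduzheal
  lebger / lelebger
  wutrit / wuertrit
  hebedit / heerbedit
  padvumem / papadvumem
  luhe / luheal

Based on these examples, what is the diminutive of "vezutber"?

vevezutber

kuduzhe and lebger both have last vowel 'e' yet inflect differently (kuduzheal, lelebger), so the last vowel is not what conditions the rule; the final letter is.
"vezutber" ends in -r. The stems ending in -r (lebger → lelebger, wasezver → wawasezver) repeat the first consonant+vowel as a prefix.
The other patterns: stems ending in -e add -al; stems ending in -f add zu- … -ul around the stem; stems ending in -t insert -er- after the first vowel.
So vezutber → vevezutber.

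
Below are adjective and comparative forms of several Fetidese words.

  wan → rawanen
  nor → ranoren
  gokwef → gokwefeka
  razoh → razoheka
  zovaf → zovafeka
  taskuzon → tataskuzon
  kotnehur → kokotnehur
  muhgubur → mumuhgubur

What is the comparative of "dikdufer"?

didikdufer

wan and taskuzon both end in -n yet inflect differently (rawanen, tataskuzon), so the final letter is not what conditions the rule; the number of vowels is.
"dikdufer" has 3 vowels. The stems with 3 vowels (taskuzon → tataskuzon, kotnehur → kokotnehur, muhgubur → mumuhgubur) repeat the first consonant+vowel as a prefix.
The other patterns: stems with 1 vowel add ra- … -en around the stem; stems with 2 vowels add -eka.
So dikdufer → didikdufer.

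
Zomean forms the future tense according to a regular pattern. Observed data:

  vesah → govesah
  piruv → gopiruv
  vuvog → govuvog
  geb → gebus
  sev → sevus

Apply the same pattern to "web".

"web" has 1 vowel. The stems with 1 vowel (geb → gebus, sev → sevus) add -us.
The other pattern: stems with 2 vowels add the prefix go-.
So web → webus.

webus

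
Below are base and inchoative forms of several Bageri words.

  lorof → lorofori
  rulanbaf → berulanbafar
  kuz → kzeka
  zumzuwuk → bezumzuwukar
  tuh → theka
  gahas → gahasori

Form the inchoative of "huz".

lorof and rulanbaf both end in -f yet inflect differently (lorofori, berulanbafar), so the final letter is not what conditions the rule; the number of vowels is.
"huz" has 1 vowel. The stems with 1 vowel (kuz → kzeka, tuh → theka) delete the last vowel and add -eka.
The other patterns: stems with 2 vowels add -ori; stems with 3 vowels add be- … -ar around the stem.
So huz → hzeka.

hzeka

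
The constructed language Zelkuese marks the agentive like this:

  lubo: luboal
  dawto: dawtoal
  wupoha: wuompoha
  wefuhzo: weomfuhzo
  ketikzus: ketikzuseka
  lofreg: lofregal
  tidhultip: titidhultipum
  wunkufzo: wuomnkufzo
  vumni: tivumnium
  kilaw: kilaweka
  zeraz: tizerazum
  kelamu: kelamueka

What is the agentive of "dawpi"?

wunkufzo and dawto both end in -o yet inflect differently (wuomnkufzo, dawtoal), so the final letter is not what conditions the rule; the first letter is.
"dawpi" begins with d-. The one such stem in the data (dawto → dawtoal) adds -al, so the same rule applies.
The other patterns: stems beginning with k- add -eka; stems beginning with w- insert -om- after the first vowel; stems beginning with t-, v- or z- add ti- … -um around the stem.
So dawpi → dawpial.

dawpial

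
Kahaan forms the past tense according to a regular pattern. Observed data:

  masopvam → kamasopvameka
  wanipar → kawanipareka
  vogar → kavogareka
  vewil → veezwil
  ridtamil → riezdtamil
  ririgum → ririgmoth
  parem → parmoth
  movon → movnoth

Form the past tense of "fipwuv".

fipwvoth

masopvam and ririgum both end in -m yet inflect differently (kamasopvameka, ririgmoth), so the final letter is not what conditions the rule; the last vowel is.
"fipwuv" has last vowel 'u'. The one such stem in the data (ririgum → ririgmoth) deletes the last vowel and adds -oth (as do parem, movon), so the same rule applies.
So fipwuv → fipwvoth.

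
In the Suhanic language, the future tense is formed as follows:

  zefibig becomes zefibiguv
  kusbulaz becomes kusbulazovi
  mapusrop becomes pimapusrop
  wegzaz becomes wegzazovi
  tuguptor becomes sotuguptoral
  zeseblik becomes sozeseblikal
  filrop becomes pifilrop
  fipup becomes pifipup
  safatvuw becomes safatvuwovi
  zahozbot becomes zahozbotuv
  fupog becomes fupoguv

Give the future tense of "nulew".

safatvuw and fipup both have last vowel 'u' yet inflect differently (safatvuwovi, pifipup), so the last vowel is not what conditions the rule; the final letter is.
"nulew" ends in -w. The one such stem in the data (safatvuw → safatvuwovi) adds -ovi, so the same rule applies.
The other patterns: stems ending in -g or -t add -uv; stems ending in -p add the prefix pi-; stems ending in -k or -r add so- … -al around the stem.
So nulew → nulewovi.

nulewovi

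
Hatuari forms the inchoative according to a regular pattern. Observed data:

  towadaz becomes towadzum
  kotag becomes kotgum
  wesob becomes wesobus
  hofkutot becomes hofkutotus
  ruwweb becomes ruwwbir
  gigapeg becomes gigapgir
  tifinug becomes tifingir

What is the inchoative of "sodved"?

wesob and ruwweb both end in -b yet inflect differently (wesobus, ruwwbir), so the final letter is not what conditions the rule; the last vowel is.
"sodved" has last vowel 'e'. The stems whose last vowel is 'e' (ruwweb → ruwwbir, gigapeg → gigapgir) delete the last vowel and add -ir.
So sodved → sodvdir.

sodvdir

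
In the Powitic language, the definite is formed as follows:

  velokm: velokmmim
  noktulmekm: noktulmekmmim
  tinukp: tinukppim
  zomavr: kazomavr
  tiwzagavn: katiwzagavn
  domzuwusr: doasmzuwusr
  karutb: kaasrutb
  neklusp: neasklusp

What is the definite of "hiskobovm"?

kahiskobovm

zomavr and domzuwusr both end in -r yet inflect differently (kazomavr, doasmzuwusr), so the final letter is not what conditions the rule; the second-to-last letter is.
"hiskobovm" has second-to-last letter 'v'. The stems whose second-to-last letter is 'v' (zomavr → kazomavr, tiwzagavn → katiwzagavn) add the prefix ka-.
The other patterns: stems whose second-to-last letter is 'k' double the final consonant and add -im; stems whose second-to-last letter is 's' or 't' insert -as- after the first vowel.
So hiskobovm → kahiskobovm.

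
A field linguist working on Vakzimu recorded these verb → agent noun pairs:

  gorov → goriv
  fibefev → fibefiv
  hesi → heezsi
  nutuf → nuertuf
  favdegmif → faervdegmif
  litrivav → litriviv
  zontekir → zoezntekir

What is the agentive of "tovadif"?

toervadif

favdegmif and hesi both have last vowel 'i' yet inflect differently (faervdegmif, heezsi), so the last vowel is not what conditions the rule; the final letter is.
"tovadif" ends in -f. The stems ending in -f (nutuf → nuertuf, favdegmif → faervdegmif) insert -er- after the first vowel.
So tovadif → toervadif.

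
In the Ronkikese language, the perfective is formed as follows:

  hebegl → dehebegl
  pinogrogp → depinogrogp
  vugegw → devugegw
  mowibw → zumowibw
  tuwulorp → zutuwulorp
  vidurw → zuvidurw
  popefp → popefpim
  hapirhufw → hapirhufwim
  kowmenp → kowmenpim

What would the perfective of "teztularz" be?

vugegw and mowibw both end in -w yet inflect differently (devugegw, zumowibw), so the final letter is not what conditions the rule; the second-to-last letter is.
"teztularz" has second-to-last letter 'r'. The stems whose second-to-last letter is 'r' (tuwulorp → zutuwulorp, vidurw → zuvidurw) add the prefix zu-.
So teztularz → zuteztularz.

zuteztularz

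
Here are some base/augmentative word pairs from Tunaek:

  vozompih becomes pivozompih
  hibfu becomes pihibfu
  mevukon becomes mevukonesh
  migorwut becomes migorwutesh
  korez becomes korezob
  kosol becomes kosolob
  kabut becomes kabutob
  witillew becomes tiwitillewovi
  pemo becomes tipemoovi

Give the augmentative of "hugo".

pihugo

"hugo" begins with h-. The one such stem in the data (hibfu → pihibfu) adds the prefix pi-, so the same rule applies.
The other patterns: stems beginning with m- add -esh; stems beginning with k- add -ob; stems beginning with p- or w- add ti- … -ovi around the stem.
So hugo → pihugo.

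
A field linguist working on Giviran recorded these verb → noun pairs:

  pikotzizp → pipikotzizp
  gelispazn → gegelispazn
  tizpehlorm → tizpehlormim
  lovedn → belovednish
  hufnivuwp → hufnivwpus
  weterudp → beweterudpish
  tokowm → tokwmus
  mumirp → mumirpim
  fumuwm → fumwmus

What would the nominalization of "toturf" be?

toturfim

pikotzizp and weterudp both end in -p yet inflect differently (pipikotzizp, beweterudpish), so the final letter is not what conditions the rule; the second-to-last letter is.
"toturf" has second-to-last letter 'r'. The stems whose second-to-last letter is 'r' (tizpehlorm → tizpehlormim, mumirp → mumirpim) add -im.
The other patterns: stems whose second-to-last letter is 'z' repeat the first consonant+vowel as a prefix; stems whose second-to-last letter is 'd' add be- … -ish around the stem; stems whose second-to-last letter is 'w' delete the last vowel and add -us.
So toturf → toturfim.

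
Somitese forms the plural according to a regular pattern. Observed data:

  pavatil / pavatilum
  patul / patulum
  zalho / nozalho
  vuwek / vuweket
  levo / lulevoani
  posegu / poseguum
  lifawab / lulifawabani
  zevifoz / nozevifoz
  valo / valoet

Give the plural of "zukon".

valo and zalho both end in -o yet inflect differently (valoet, nozalho), so the final letter is not what conditions the rule; the first letter is.
"zukon" begins with z-. The stems beginning with z- (zalho → nozalho, zevifoz → nozevifoz) add the prefix no-.
The other patterns: stems beginning with v- add -et; stems beginning with p- add -um; stems beginning with l- add lu- … -ani around the stem.
So zukon → nozukon.

nozukon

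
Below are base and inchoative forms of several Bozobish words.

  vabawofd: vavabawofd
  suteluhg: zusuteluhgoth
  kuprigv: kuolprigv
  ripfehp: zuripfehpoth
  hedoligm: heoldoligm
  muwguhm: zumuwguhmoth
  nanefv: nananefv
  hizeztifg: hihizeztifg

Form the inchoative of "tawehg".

zutawehgoth

suteluhg and hizeztifg both end in -g yet inflect differently (zusuteluhgoth, hihizeztifg), so the final letter is not what conditions the rule; the second-to-last letter is.
"tawehg" has second-to-last letter 'h'. The stems whose second-to-last letter is 'h' (ripfehp → zuripfehpoth, muwguhm → zumuwguhmoth, suteluhg → zusuteluhgoth) add zu- … -oth around the stem.
The other patterns: stems whose second-to-last letter is 'f' repeat the first consonant+vowel as a prefix; stems whose second-to-last letter is 'g' insert -ol- after the first vowel.
So tawehg → zutawehgoth.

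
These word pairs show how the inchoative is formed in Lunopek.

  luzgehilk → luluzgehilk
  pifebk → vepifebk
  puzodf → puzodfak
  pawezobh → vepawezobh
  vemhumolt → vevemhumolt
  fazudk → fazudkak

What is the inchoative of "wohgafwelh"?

wowohgafwelh

pifebk and luzgehilk both end in -k yet inflect differently (vepifebk, luluzgehilk), so the final letter is not what conditions the rule; the second-to-last letter is.
"wohgafwelh" has second-to-last letter 'l'. The stems whose second-to-last letter is 'l' (vemhumolt → vevemhumolt, luzgehilk → luluzgehilk) repeat the first consonant+vowel as a prefix.
So wohgafwelh → wowohgafwelh.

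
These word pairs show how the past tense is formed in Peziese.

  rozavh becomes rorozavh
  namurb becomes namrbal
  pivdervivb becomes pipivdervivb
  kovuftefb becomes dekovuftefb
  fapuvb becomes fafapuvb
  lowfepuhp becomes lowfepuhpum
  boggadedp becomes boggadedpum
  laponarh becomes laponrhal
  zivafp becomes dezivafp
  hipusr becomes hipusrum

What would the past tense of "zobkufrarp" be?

laponarh and rozavh both end in -h yet inflect differently (laponrhal, rorozavh), so the final letter is not what conditions the rule; the second-to-last letter is.
"zobkufrarp" has second-to-last letter 'r'. The stems whose second-to-last letter is 'r' (laponarh → laponrhal, namurb → namrbal) delete the last vowel and add -al.
The other patterns: stems whose second-to-last letter is 'v' repeat the first consonant+vowel as a prefix; stems whose second-to-last letter is 'f' add the prefix de-; stems whose second-to-last letter is 'd', 'h' or 's' add -um.
So zobkufrarp → zobkufrrpal.

zobkufrrpal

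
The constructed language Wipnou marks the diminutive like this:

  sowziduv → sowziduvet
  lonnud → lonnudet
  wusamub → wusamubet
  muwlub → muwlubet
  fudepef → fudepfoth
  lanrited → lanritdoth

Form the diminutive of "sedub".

sedubet

lonnud and lanrited both end in -d yet inflect differently (lonnudet, lanritdoth), so the final letter is not what conditions the rule; the last vowel is.
"sedub" has last vowel 'u'. The stems whose last vowel is 'u' (sowziduv → sowziduvet, lonnud → lonnudet, wusamub → wusamubet) add -et.
The other pattern: stems whose last vowel is 'e' delete the last vowel and add -oth.
So sedub → sedubet.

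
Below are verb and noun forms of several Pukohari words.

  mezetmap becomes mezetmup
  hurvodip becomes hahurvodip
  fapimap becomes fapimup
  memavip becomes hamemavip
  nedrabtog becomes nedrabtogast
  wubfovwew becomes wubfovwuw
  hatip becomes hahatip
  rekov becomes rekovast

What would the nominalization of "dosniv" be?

hurvodip and fapimap both end in -p yet inflect differently (hahurvodip, fapimup), so the final letter is not what conditions the rule; the last vowel is.
"dosniv" has last vowel 'i'. The stems whose last vowel is 'i' (hurvodip → hahurvodip, hatip → hahatip, memavip → hamemavip) add the prefix ha-.
So dosniv → hadosniv.

hadosniv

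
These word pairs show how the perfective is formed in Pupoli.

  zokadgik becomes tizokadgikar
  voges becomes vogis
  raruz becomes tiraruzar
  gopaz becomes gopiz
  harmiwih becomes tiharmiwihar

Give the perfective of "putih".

raruz and gopaz both end in -z yet inflect differently (tiraruzar, gopiz), so the final letter is not what conditions the rule; the last vowel is.
"putih" has last vowel 'i'. The stems whose last vowel is 'i' (harmiwih → tiharmiwihar, zokadgik → tizokadgikar) add ti- … -ar around the stem.
The other pattern: stems whose last vowel is 'a' or 'e' change the last vowel to 'i'.
So putih → tiputihar.

tiputihar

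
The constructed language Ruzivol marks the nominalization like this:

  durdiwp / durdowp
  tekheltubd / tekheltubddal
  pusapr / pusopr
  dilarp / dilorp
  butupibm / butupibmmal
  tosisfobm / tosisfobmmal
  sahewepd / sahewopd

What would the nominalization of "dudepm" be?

"dudepm" has second-to-last letter 'p'. The stems whose second-to-last letter is 'p' (pusapr → pusopr, sahewepd → sahewopd) change the last vowel to 'o'.
So dudepm → dudopm.

dudopm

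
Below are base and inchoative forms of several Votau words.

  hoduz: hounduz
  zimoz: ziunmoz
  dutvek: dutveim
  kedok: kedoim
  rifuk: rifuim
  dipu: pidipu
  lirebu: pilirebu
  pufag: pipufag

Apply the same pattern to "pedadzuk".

"pedadzuk" ends in -k. The stems ending in -k (dutvek → dutveim, kedok → kedoim, rifuk → rifuim) drop the final letter and add -im.
So pedadzuk → pedadzuim.

pedadzuim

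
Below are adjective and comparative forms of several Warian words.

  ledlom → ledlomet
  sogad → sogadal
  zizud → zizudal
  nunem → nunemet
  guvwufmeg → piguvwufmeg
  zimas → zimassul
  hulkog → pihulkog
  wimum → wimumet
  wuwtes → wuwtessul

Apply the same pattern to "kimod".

kimodal

guvwufmeg and nunem both have last vowel 'e' yet inflect differently (piguvwufmeg, nunemet), so the last vowel is not what conditions the rule; the final letter is.
"kimod" ends in -d. The stems ending in -d (zizud → zizudal, sogad → sogadal) add -al.
The other patterns: stems ending in -g add the prefix pi-; stems ending in -m add -et; stems ending in -s double the final consonant and add -ul.
So kimod → kimodal.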